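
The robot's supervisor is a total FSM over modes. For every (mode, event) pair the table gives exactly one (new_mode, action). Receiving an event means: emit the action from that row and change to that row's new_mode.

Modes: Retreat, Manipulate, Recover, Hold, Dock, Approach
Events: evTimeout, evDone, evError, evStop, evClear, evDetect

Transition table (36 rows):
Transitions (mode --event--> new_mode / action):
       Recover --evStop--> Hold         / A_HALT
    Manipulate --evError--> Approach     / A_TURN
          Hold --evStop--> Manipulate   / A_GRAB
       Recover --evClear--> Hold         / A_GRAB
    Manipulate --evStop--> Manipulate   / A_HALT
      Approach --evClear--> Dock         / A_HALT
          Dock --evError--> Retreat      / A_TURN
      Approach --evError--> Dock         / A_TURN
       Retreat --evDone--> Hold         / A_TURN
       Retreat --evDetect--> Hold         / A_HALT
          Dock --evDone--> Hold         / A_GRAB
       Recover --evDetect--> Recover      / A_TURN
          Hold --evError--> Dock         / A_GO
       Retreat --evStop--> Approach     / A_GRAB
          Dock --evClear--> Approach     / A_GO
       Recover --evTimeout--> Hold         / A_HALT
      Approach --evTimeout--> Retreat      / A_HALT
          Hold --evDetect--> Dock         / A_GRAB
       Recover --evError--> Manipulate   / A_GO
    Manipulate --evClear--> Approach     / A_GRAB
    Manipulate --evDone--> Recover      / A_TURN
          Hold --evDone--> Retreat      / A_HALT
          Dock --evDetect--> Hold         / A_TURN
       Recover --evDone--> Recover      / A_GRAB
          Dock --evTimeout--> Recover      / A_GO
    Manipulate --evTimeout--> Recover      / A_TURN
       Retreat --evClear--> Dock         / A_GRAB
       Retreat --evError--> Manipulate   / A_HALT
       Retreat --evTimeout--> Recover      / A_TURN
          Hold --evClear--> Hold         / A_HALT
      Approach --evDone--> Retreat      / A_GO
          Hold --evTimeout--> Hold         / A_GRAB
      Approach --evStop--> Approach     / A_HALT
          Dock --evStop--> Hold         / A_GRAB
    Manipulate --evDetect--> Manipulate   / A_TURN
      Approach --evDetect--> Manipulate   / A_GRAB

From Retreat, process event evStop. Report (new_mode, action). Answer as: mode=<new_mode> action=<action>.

current mode = Retreat; filter table to that mode:
  (Retreat, evDone) → (Hold, A_TURN)
  (Retreat, evDetect) → (Hold, A_HALT)
  (Retreat, evStop) → (Approach, A_GRAB)  ← event matches
  (Retreat, evClear) → (Dock, A_GRAB)
  (Retreat, evError) → (Manipulate, A_HALT)
  (Retreat, evTimeout) → (Recover, A_TURN)
event = evStop selects (Approach, A_GRAB)

mode=Approach action=A_GRAB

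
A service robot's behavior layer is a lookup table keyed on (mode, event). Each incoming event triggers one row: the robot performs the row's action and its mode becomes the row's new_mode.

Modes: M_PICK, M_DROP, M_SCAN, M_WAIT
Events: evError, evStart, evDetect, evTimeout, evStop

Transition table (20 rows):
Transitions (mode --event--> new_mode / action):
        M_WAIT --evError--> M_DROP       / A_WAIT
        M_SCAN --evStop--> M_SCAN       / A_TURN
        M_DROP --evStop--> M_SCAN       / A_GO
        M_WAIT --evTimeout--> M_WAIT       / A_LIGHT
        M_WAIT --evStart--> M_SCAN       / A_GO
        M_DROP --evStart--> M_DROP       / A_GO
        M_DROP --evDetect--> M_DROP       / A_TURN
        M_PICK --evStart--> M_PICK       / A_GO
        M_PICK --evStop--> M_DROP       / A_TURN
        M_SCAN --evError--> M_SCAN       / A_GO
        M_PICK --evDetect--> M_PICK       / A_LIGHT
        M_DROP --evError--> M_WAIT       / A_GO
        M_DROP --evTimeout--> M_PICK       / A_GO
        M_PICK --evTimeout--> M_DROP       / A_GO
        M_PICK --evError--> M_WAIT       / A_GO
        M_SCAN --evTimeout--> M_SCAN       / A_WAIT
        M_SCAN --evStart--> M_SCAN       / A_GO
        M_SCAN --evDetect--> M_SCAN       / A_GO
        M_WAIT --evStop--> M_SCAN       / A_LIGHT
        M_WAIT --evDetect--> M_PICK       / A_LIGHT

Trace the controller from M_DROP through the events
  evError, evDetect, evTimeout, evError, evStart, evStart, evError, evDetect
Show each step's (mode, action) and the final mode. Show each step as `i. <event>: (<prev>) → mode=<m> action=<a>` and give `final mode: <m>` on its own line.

1. evError: (M_DROP) → mode=M_WAIT action=A_GO
2. evDetect: (M_WAIT) → mode=M_PICK action=A_LIGHT
3. evTimeout: (M_PICK) → mode=M_DROP action=A_GO
4. evError: (M_DROP) → mode=M_WAIT action=A_GO
5. evStart: (M_WAIT) → mode=M_SCAN action=A_GO
6. evStart: (M_SCAN) → mode=M_SCAN action=A_GO
7. evError: (M_SCAN) → mode=M_SCAN action=A_GO
8. evDetect: (M_SCAN) → mode=M_SCAN action=A_GO

final mode: M_SCAN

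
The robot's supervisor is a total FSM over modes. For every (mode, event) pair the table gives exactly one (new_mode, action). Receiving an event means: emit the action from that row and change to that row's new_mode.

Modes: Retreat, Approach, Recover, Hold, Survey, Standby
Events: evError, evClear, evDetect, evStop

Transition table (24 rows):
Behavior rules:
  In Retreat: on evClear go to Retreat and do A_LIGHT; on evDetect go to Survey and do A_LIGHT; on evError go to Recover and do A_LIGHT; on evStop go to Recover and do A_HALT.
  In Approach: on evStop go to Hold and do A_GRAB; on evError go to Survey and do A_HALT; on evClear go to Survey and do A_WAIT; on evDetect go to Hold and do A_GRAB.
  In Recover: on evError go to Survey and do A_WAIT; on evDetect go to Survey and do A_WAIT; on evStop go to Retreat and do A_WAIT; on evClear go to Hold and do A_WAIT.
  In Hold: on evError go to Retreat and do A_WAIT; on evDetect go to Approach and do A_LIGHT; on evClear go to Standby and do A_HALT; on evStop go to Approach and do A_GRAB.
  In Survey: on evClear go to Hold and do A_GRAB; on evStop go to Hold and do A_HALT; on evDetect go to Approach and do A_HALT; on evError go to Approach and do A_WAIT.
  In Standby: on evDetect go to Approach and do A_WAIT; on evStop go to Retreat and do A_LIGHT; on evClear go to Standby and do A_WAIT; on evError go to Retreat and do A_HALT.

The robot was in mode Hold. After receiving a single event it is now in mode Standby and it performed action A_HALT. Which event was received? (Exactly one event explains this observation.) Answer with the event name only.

evClear

try evError: (Hold, evError) → (Retreat, A_WAIT)
try evClear: (Hold, evClear) → (Standby, A_HALT)  ← matches
try evDetect: (Hold, evDetect) → (Approach, A_LIGHT)
try evStop: (Hold, evStop) → (Approach, A_GRAB)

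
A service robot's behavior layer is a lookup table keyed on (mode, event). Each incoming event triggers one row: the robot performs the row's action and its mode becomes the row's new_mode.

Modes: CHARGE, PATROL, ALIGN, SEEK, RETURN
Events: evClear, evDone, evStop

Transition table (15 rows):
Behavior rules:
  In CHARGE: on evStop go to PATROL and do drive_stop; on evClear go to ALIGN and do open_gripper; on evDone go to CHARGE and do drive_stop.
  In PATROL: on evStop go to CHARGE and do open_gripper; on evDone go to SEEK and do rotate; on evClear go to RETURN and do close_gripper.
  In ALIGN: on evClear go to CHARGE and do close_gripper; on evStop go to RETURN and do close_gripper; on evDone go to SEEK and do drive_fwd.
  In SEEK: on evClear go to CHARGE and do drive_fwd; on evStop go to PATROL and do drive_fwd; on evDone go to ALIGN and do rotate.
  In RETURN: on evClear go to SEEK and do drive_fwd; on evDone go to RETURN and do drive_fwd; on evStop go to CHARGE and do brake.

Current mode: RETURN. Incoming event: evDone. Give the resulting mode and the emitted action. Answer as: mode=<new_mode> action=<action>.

mode=RETURN action=drive_fwd

current mode = RETURN; filter table to that mode:
  (RETURN, evClear) → (SEEK, drive_fwd)
  (RETURN, evDone) → (RETURN, drive_fwd)  ← event matches
  (RETURN, evStop) → (CHARGE, brake)
event = evDone selects (RETURN, drive_fwd)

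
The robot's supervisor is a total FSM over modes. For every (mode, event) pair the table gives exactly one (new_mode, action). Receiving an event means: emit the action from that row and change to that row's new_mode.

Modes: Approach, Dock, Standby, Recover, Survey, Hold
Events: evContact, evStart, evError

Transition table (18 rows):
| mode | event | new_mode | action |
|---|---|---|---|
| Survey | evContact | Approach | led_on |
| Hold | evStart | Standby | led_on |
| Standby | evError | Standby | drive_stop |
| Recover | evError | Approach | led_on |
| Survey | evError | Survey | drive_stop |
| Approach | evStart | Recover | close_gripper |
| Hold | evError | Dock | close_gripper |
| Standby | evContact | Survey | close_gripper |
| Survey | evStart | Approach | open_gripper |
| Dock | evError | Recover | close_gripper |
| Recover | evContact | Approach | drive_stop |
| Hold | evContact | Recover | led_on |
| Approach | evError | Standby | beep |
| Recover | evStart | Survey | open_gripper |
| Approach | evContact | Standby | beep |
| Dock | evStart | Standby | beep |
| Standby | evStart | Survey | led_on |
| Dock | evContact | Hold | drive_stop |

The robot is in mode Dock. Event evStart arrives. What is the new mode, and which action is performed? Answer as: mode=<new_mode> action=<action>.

current mode = Dock; filter table to that mode:
  (Dock, evError) → (Recover, close_gripper)
  (Dock, evStart) → (Standby, beep)  ← event matches
  (Dock, evContact) → (Hold, drive_stop)
event = evStart selects (Standby, beep)

mode=Standby action=beep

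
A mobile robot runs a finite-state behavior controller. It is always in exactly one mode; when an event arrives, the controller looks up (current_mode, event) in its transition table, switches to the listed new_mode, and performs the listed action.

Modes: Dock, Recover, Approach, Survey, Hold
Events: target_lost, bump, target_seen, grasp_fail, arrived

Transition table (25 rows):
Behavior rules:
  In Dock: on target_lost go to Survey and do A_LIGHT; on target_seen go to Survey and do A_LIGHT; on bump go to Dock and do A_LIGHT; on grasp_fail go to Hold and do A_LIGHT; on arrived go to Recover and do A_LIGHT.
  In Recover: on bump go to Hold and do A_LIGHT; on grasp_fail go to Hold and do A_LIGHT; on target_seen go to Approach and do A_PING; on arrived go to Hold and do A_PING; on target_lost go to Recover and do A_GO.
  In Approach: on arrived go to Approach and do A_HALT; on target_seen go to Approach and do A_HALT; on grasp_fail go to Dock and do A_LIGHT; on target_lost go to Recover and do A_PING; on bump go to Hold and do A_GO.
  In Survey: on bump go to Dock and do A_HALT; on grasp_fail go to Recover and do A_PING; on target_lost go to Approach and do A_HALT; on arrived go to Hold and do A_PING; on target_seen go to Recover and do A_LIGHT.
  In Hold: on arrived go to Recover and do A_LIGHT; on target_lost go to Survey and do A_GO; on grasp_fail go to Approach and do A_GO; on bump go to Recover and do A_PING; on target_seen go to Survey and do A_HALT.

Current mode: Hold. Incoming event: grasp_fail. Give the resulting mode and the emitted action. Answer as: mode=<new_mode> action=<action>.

current mode = Hold; filter table to that mode:
  (Hold, arrived) → (Recover, A_LIGHT)
  (Hold, target_lost) → (Survey, A_GO)
  (Hold, grasp_fail) → (Approach, A_GO)  ← event matches
  (Hold, bump) → (Recover, A_PING)
  (Hold, target_seen) → (Survey, A_HALT)
event = grasp_fail selects (Approach, A_GO)

mode=Approach action=A_GO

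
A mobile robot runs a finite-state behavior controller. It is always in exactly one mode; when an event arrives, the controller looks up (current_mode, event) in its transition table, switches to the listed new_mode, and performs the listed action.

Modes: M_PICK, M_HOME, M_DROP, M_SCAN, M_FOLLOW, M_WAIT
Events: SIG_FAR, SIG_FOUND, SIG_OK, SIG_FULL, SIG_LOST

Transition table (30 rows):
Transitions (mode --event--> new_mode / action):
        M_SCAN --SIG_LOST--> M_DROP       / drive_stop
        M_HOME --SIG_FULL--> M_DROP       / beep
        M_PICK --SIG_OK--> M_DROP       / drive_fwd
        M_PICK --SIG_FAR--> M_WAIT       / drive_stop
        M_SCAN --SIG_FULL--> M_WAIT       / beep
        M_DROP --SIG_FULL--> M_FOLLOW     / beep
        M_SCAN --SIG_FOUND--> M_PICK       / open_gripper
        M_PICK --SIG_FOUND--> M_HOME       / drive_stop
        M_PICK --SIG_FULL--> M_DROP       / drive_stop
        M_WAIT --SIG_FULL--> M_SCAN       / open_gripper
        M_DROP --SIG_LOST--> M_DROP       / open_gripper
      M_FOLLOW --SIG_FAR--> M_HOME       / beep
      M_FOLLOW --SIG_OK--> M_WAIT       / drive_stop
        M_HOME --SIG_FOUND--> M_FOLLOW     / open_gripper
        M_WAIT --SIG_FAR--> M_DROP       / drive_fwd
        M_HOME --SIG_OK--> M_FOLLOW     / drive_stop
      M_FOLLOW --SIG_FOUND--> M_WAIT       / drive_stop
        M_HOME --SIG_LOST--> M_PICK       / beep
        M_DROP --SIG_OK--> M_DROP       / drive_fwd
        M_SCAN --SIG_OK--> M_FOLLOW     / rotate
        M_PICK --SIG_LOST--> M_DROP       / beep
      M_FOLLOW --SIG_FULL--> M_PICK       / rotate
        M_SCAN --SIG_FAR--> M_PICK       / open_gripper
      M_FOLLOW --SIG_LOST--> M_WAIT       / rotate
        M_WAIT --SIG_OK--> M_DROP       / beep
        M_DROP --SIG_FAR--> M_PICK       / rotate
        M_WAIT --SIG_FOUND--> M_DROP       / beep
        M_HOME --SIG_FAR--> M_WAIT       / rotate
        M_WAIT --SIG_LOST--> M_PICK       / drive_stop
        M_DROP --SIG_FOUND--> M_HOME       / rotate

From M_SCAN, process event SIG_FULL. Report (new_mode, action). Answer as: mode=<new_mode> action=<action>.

mode=M_WAIT action=beep

current mode = M_SCAN; filter table to that mode:
  (M_SCAN, SIG_LOST) → (M_DROP, drive_stop)
  (M_SCAN, SIG_FULL) → (M_WAIT, beep)  ← event matches
  (M_SCAN, SIG_FOUND) → (M_PICK, open_gripper)
  (M_SCAN, SIG_OK) → (M_FOLLOW, rotate)
  (M_SCAN, SIG_FAR) → (M_PICK, open_gripper)
event = SIG_FULL selects (M_WAIT, beep)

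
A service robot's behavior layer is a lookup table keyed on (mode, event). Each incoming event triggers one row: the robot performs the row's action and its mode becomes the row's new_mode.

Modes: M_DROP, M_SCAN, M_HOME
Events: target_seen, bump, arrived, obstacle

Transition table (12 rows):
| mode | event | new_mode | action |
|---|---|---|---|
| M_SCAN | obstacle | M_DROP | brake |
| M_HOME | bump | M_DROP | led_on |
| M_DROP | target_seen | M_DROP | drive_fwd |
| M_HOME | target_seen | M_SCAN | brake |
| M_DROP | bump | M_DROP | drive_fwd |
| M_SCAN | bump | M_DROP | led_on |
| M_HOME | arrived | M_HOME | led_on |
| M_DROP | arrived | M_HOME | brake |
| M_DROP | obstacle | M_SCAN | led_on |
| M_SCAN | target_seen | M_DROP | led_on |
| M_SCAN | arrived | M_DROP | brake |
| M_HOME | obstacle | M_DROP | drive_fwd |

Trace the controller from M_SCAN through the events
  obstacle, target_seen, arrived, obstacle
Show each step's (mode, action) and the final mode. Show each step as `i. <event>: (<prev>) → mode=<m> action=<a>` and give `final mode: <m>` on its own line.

final mode: M_DROP

1. obstacle: (M_SCAN) → mode=M_DROP action=brake
2. target_seen: (M_DROP) → mode=M_DROP action=drive_fwd
3. arrived: (M_DROP) → mode=M_HOME action=brake
4. obstacle: (M_HOME) → mode=M_DROP action=drive_fwd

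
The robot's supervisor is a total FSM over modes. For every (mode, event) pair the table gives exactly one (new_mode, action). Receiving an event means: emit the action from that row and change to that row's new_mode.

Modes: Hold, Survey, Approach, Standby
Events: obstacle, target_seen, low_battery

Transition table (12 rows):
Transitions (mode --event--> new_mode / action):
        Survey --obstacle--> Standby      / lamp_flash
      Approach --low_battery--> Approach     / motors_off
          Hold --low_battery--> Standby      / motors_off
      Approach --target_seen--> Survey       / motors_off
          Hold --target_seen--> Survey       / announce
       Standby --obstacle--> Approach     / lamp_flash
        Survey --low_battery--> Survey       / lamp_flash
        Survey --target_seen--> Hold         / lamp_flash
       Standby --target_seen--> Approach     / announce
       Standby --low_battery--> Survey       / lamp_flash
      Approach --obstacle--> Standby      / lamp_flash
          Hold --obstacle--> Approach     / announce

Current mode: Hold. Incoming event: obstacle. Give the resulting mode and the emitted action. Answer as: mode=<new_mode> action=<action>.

current mode = Hold; filter table to that mode:
  (Hold, low_battery) → (Standby, motors_off)
  (Hold, target_seen) → (Survey, announce)
  (Hold, obstacle) → (Approach, announce)  ← event matches
event = obstacle selects (Approach, announce)

mode=Approach action=announce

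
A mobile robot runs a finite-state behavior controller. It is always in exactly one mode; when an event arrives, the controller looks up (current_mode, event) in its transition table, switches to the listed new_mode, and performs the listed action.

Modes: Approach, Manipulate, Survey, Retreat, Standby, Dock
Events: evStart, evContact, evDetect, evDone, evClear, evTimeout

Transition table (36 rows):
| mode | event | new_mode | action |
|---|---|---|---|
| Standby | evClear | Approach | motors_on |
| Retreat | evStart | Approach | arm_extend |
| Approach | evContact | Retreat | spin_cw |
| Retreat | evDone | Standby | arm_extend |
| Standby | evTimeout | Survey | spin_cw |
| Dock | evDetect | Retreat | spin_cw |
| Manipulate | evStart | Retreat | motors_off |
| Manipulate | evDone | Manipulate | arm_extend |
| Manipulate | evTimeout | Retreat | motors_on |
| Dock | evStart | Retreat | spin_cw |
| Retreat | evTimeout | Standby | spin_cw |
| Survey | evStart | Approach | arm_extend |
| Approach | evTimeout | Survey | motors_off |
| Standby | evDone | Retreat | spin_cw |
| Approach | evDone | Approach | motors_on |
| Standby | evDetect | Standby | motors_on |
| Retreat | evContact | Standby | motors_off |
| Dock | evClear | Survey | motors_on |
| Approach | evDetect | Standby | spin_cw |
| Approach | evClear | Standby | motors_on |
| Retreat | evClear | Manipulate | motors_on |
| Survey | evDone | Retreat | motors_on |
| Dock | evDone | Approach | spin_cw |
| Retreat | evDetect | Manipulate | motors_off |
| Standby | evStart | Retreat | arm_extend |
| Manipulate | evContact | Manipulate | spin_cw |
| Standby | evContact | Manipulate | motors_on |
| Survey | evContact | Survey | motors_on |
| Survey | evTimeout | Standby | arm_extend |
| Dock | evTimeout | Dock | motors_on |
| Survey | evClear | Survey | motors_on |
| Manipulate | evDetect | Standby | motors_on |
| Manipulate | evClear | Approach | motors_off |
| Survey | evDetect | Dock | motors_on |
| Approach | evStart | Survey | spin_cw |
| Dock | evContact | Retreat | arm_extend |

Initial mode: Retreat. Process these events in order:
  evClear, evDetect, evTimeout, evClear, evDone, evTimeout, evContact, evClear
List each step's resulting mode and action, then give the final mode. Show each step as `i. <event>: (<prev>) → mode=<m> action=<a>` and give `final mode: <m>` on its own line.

final mode: Approach

1. evClear: (Retreat) → mode=Manipulate action=motors_on
2. evDetect: (Manipulate) → mode=Standby action=motors_on
3. evTimeout: (Standby) → mode=Survey action=spin_cw
4. evClear: (Survey) → mode=Survey action=motors_on
5. evDone: (Survey) → mode=Retreat action=motors_on
6. evTimeout: (Retreat) → mode=Standby action=spin_cw
7. evContact: (Standby) → mode=Manipulate action=motors_on
8. evClear: (Manipulate) → mode=Approach action=motors_off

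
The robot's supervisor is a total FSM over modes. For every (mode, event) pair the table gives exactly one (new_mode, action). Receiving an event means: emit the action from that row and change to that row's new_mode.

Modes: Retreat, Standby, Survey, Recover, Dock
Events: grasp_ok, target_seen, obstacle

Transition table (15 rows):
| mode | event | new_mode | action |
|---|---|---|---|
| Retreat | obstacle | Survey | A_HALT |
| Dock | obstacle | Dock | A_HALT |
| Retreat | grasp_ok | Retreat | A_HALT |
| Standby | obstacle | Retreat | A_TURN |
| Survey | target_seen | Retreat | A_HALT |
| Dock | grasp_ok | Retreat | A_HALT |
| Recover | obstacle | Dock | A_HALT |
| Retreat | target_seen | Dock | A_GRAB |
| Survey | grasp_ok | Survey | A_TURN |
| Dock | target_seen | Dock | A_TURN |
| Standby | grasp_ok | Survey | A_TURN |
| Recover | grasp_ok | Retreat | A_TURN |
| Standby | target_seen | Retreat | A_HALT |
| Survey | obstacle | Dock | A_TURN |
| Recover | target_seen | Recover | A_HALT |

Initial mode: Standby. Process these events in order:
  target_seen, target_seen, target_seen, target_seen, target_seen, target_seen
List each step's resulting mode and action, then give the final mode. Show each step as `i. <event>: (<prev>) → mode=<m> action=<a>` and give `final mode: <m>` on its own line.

1. target_seen: (Standby) → mode=Retreat action=A_HALT
2. target_seen: (Retreat) → mode=Dock action=A_GRAB
3. target_seen: (Dock) → mode=Dock action=A_TURN
4. target_seen: (Dock) → mode=Dock action=A_TURN
5. target_seen: (Dock) → mode=Dock action=A_TURN
6. target_seen: (Dock) → mode=Dock action=A_TURN

final mode: Dock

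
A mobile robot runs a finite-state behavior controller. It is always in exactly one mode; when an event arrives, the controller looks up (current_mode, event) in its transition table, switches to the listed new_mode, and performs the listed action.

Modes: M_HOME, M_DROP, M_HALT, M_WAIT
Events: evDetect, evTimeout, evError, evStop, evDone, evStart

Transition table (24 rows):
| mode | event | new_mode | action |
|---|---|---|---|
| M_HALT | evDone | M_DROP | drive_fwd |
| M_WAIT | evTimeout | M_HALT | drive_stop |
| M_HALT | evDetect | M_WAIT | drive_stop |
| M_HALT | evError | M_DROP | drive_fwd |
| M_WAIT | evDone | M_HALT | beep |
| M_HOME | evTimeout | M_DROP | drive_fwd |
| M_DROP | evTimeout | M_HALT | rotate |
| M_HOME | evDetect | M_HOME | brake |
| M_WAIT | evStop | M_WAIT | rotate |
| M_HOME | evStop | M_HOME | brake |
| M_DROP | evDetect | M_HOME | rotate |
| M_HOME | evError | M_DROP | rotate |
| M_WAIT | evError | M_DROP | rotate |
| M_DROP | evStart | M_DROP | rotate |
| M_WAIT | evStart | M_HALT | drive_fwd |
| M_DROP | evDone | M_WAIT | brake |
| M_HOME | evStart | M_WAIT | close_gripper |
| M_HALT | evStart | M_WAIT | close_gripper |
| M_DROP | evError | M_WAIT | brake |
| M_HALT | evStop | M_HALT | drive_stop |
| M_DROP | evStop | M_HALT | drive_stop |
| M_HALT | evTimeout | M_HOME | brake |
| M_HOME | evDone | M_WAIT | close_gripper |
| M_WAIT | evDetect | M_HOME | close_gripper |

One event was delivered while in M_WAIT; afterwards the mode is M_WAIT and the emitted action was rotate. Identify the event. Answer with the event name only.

evStop

try evDetect: (M_WAIT, evDetect) → (M_HOME, close_gripper)
try evTimeout: (M_WAIT, evTimeout) → (M_HALT, drive_stop)
try evError: (M_WAIT, evError) → (M_DROP, rotate)
try evStop: (M_WAIT, evStop) → (M_WAIT, rotate)  ← matches
try evDone: (M_WAIT, evDone) → (M_HALT, beep)
try evStart: (M_WAIT, evStart) → (M_HALT, drive_fwd)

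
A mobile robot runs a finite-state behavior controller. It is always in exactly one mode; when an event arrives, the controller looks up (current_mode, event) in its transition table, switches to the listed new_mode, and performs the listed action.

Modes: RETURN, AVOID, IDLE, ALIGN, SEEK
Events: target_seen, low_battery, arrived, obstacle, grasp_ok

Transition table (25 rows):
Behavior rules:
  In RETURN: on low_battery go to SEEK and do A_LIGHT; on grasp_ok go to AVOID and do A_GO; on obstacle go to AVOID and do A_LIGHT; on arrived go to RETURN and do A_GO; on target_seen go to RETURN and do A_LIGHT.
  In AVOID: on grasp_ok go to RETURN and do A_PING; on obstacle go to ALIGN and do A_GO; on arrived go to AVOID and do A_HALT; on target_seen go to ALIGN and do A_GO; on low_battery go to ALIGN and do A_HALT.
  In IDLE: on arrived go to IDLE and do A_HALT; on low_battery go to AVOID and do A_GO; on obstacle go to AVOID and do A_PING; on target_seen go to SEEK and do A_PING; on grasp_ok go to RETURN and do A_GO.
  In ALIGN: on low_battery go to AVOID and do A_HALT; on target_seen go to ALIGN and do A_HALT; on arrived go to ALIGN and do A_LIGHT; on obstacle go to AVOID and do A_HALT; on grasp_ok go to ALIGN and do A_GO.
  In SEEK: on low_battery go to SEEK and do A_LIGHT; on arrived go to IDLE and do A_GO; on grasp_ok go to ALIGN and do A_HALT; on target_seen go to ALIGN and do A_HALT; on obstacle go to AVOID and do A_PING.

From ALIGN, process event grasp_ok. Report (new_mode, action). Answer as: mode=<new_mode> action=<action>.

mode=ALIGN action=A_GO

current mode = ALIGN; filter table to that mode:
  (ALIGN, low_battery) → (AVOID, A_HALT)
  (ALIGN, target_seen) → (ALIGN, A_HALT)
  (ALIGN, arrived) → (ALIGN, A_LIGHT)
  (ALIGN, obstacle) → (AVOID, A_HALT)
  (ALIGN, grasp_ok) → (ALIGN, A_GO)  ← event matches
event = grasp_ok selects (ALIGN, A_GO)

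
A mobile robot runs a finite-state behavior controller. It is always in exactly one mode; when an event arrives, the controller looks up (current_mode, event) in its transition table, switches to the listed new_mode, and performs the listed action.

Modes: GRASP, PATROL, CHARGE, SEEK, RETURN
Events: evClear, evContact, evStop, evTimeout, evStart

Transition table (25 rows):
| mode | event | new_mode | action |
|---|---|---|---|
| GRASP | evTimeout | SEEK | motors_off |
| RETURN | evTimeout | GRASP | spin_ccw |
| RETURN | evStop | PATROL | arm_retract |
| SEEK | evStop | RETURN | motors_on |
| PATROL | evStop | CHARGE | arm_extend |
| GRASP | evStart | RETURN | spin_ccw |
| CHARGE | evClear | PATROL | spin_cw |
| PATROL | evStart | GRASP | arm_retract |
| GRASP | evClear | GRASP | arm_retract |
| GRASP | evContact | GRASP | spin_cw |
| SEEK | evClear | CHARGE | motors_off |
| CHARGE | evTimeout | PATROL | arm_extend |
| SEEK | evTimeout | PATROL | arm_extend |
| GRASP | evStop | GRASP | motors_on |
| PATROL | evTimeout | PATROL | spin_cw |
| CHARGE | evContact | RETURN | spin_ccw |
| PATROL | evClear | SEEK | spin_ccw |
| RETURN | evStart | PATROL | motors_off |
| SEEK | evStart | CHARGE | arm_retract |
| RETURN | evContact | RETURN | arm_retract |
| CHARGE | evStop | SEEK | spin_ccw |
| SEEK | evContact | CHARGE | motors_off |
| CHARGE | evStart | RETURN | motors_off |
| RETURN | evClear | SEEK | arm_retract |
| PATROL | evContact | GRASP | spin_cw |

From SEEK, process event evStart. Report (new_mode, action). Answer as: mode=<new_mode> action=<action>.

mode=CHARGE action=arm_retract

current mode = SEEK; filter table to that mode:
  (SEEK, evStop) → (RETURN, motors_on)
  (SEEK, evClear) → (CHARGE, motors_off)
  (SEEK, evTimeout) → (PATROL, arm_extend)
  (SEEK, evStart) → (CHARGE, arm_retract)  ← event matches
  (SEEK, evContact) → (CHARGE, motors_off)
event = evStart selects (CHARGE, arm_retract)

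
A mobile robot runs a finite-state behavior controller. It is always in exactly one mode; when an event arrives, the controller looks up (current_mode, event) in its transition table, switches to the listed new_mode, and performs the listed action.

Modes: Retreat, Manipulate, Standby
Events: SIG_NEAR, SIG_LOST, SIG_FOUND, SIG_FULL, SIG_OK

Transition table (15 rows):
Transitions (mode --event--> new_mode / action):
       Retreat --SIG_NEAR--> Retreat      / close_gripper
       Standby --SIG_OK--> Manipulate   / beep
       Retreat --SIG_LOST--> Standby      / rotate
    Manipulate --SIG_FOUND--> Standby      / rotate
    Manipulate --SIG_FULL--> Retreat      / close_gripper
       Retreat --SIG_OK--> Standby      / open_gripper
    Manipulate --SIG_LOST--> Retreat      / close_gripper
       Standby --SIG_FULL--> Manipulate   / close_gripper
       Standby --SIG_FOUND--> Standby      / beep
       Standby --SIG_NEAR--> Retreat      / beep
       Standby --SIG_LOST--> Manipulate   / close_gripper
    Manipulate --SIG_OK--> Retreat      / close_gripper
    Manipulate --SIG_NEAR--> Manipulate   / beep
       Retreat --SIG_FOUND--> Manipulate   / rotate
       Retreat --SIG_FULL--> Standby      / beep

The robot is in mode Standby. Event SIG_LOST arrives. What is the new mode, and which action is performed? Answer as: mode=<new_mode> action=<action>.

current mode = Standby; filter table to that mode:
  (Standby, SIG_OK) → (Manipulate, beep)
  (Standby, SIG_FULL) → (Manipulate, close_gripper)
  (Standby, SIG_FOUND) → (Standby, beep)
  (Standby, SIG_NEAR) → (Retreat, beep)
  (Standby, SIG_LOST) → (Manipulate, close_gripper)  ← event matches
event = SIG_LOST selects (Manipulate, close_gripper)

mode=Manipulate action=close_gripper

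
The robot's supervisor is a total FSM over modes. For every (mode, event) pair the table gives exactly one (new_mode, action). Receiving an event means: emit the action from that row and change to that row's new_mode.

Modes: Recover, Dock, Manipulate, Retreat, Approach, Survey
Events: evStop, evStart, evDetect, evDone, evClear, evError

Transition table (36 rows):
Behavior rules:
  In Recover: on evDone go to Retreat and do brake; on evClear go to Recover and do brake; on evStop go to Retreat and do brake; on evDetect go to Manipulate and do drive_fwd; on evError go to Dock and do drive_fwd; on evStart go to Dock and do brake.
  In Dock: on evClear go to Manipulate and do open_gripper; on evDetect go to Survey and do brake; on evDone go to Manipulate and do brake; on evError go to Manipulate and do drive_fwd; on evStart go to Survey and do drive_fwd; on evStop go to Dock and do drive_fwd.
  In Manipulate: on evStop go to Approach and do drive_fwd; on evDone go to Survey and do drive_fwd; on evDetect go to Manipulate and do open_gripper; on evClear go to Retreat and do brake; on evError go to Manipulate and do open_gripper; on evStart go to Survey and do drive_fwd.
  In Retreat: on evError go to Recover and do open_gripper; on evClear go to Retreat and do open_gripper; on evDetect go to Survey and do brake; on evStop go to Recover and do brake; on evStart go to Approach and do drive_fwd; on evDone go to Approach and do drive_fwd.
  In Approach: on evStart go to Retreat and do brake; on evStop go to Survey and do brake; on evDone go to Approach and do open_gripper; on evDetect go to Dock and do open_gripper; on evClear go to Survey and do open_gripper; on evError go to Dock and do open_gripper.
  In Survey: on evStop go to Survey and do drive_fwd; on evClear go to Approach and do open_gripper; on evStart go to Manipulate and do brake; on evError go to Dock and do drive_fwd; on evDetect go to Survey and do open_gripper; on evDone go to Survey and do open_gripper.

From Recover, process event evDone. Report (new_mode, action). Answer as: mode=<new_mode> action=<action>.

mode=Retreat action=brake

current mode = Recover; filter table to that mode:
  (Recover, evDone) → (Retreat, brake)  ← event matches
  (Recover, evClear) → (Recover, brake)
  (Recover, evStop) → (Retreat, brake)
  (Recover, evDetect) → (Manipulate, drive_fwd)
  (Recover, evError) → (Dock, drive_fwd)
  (Recover, evStart) → (Dock, brake)
event = evDone selects (Retreat, brake)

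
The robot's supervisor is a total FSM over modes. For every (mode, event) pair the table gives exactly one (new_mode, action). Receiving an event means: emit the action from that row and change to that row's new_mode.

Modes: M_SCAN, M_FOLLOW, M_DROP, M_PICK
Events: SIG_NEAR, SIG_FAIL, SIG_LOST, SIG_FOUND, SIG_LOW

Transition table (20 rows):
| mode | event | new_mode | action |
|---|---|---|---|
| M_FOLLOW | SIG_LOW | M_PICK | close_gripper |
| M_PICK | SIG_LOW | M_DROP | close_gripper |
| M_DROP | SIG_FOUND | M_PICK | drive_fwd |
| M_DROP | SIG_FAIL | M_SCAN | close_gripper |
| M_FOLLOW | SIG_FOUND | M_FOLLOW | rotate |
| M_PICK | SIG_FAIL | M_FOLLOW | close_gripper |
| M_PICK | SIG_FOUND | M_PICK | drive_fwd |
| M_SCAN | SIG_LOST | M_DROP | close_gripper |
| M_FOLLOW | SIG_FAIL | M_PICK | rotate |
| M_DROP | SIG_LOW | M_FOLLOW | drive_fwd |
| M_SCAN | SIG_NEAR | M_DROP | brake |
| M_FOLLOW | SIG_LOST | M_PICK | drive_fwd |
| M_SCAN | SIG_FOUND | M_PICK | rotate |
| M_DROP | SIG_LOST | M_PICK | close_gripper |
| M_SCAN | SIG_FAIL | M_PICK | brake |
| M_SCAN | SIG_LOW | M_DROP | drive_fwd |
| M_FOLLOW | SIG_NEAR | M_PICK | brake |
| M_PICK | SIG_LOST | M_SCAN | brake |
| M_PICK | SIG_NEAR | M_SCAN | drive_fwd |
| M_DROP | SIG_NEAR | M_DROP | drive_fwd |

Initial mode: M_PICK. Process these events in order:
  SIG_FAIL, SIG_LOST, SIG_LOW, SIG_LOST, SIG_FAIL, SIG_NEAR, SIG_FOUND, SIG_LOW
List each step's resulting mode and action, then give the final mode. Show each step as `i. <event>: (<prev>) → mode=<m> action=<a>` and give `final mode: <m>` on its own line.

1. SIG_FAIL: (M_PICK) → mode=M_FOLLOW action=close_gripper
2. SIG_LOST: (M_FOLLOW) → mode=M_PICK action=drive_fwd
3. SIG_LOW: (M_PICK) → mode=M_DROP action=close_gripper
4. SIG_LOST: (M_DROP) → mode=M_PICK action=close_gripper
5. SIG_FAIL: (M_PICK) → mode=M_FOLLOW action=close_gripper
6. SIG_NEAR: (M_FOLLOW) → mode=M_PICK action=brake
7. SIG_FOUND: (M_PICK) → mode=M_PICK action=drive_fwd
8. SIG_LOW: (M_PICK) → mode=M_DROP action=close_gripper

final mode: M_DROP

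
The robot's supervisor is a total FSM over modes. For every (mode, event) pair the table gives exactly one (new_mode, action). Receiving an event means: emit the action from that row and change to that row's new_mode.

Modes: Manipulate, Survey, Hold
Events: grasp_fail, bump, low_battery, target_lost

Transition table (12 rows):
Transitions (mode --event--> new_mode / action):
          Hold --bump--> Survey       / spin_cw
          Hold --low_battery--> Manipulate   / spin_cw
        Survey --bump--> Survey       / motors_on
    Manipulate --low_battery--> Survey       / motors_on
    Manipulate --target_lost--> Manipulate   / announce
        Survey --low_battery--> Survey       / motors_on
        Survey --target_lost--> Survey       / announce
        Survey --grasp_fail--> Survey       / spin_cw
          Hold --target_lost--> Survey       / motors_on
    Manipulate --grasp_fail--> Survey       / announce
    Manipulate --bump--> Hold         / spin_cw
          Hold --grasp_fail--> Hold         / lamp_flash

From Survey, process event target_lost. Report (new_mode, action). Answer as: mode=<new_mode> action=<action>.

mode=Survey action=announce

current mode = Survey; filter table to that mode:
  (Survey, bump) → (Survey, motors_on)
  (Survey, low_battery) → (Survey, motors_on)
  (Survey, target_lost) → (Survey, announce)  ← event matches
  (Survey, grasp_fail) → (Survey, spin_cw)
event = target_lost selects (Survey, announce)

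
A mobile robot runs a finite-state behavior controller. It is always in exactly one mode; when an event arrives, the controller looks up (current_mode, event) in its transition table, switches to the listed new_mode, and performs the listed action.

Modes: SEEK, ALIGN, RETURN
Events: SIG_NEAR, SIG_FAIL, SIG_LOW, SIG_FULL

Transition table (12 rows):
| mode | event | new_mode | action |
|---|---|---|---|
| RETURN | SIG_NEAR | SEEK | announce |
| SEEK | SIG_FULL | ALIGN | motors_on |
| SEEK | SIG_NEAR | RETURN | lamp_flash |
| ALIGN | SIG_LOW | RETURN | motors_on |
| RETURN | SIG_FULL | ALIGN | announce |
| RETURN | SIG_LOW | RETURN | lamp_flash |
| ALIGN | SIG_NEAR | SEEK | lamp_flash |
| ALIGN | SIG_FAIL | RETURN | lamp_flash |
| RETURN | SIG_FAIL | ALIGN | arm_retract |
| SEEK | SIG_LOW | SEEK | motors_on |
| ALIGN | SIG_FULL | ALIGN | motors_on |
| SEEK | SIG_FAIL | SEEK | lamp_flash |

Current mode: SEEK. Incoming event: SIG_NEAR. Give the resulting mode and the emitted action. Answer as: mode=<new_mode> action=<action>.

current mode = SEEK; filter table to that mode:
  (SEEK, SIG_FULL) → (ALIGN, motors_on)
  (SEEK, SIG_NEAR) → (RETURN, lamp_flash)  ← event matches
  (SEEK, SIG_LOW) → (SEEK, motors_on)
  (SEEK, SIG_FAIL) → (SEEK, lamp_flash)
event = SIG_NEAR selects (RETURN, lamp_flash)

mode=RETURN action=lamp_flash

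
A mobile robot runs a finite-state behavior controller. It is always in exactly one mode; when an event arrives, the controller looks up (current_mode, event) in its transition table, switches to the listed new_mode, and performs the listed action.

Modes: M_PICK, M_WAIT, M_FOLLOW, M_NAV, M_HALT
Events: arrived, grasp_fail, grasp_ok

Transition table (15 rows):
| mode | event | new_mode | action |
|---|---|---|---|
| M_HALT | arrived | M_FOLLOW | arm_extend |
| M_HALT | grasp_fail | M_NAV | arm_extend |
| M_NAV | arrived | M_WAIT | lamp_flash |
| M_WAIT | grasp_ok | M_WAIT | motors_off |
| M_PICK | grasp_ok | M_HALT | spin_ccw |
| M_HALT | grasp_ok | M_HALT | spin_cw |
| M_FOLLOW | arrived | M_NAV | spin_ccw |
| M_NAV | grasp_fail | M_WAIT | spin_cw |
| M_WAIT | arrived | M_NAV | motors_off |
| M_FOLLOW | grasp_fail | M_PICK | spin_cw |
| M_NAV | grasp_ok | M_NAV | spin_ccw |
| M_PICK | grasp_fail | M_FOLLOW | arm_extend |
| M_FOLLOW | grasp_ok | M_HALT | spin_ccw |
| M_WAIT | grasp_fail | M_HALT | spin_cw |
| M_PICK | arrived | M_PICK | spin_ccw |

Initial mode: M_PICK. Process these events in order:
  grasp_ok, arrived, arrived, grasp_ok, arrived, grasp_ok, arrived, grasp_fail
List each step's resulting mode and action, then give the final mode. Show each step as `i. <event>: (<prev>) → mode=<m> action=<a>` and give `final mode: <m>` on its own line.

1. grasp_ok: (M_PICK) → mode=M_HALT action=spin_ccw
2. arrived: (M_HALT) → mode=M_FOLLOW action=arm_extend
3. arrived: (M_FOLLOW) → mode=M_NAV action=spin_ccw
4. grasp_ok: (M_NAV) → mode=M_NAV action=spin_ccw
5. arrived: (M_NAV) → mode=M_WAIT action=lamp_flash
6. grasp_ok: (M_WAIT) → mode=M_WAIT action=motors_off
7. arrived: (M_WAIT) → mode=M_NAV action=motors_off
8. grasp_fail: (M_NAV) → mode=M_WAIT action=spin_cw

final mode: M_WAIT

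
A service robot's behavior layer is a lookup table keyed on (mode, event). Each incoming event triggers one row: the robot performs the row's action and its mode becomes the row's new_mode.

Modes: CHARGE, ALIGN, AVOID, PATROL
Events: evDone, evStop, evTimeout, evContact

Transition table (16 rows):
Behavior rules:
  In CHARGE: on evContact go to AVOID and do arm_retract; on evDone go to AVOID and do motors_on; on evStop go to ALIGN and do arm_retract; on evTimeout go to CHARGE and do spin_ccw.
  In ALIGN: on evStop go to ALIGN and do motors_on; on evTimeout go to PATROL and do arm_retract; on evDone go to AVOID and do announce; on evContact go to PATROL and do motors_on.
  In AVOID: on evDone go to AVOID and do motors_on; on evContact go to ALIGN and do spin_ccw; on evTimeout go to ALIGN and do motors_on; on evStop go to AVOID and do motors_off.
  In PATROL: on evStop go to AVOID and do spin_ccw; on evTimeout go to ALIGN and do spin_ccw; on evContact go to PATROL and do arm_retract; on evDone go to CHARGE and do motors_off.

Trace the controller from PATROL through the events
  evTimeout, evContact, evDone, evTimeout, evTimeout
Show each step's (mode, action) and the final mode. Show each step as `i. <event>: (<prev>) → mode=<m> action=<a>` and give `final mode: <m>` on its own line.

final mode: CHARGE

1. evTimeout: (PATROL) → mode=ALIGN action=spin_ccw
2. evContact: (ALIGN) → mode=PATROL action=motors_on
3. evDone: (PATROL) → mode=CHARGE action=motors_off
4. evTimeout: (CHARGE) → mode=CHARGE action=spin_ccw
5. evTimeout: (CHARGE) → mode=CHARGE action=spin_ccw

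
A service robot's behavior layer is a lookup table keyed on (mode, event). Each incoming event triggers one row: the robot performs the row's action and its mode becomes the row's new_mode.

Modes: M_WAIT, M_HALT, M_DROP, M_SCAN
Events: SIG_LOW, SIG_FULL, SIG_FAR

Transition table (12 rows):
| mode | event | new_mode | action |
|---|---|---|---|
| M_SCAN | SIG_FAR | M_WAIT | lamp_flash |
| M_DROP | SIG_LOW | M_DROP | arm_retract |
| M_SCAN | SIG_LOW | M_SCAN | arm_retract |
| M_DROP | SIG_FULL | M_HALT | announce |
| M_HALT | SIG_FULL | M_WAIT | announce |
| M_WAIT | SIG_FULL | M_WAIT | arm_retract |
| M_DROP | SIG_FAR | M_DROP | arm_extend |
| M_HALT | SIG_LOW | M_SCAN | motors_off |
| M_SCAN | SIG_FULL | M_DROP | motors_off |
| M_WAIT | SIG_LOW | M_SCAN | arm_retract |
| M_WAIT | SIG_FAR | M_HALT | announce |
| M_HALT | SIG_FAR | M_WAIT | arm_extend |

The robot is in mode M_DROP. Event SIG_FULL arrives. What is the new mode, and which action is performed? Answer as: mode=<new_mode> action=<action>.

current mode = M_DROP; filter table to that mode:
  (M_DROP, SIG_LOW) → (M_DROP, arm_retract)
  (M_DROP, SIG_FULL) → (M_HALT, announce)  ← event matches
  (M_DROP, SIG_FAR) → (M_DROP, arm_extend)
event = SIG_FULL selects (M_HALT, announce)

mode=M_HALT action=announce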